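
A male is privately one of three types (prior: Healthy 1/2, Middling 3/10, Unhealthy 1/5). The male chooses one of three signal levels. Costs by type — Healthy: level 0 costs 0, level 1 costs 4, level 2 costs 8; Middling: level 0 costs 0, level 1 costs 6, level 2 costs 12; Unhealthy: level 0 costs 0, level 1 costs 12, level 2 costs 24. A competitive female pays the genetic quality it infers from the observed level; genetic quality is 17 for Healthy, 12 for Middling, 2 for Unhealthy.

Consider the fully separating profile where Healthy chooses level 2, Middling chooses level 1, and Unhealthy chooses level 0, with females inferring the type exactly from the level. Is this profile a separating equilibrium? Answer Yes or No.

Yes

Separating mating payoffs: level 2 → 17, level 1 → 12, level 0 → 2.
Healthy (assigned level 2): level 0: 2 − 0 = 2; level 1: 12 − 4 = 8; level 2: 17 − 8 = 9. Healthy stays.
Middling (assigned level 1): level 0: 2 − 0 = 2; level 1: 12 − 6 = 6; level 2: 17 − 12 = 5. Middling stays.
Unhealthy (assigned level 0): level 0: 2 − 0 = 2; level 1: 12 − 12 = 0; level 2: 17 − 24 = -7. Unhealthy stays.
Every type prefers its assigned level; separation holds.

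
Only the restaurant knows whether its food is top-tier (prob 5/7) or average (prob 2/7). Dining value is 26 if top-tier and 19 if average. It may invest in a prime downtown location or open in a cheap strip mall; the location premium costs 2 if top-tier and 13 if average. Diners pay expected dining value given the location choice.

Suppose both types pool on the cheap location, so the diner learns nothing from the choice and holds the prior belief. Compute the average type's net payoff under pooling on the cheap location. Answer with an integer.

24

Pooled price premium = 5/7·26 + 2/7·19 = 24.
average pays no cost for the cheap location, so net payoff = 24.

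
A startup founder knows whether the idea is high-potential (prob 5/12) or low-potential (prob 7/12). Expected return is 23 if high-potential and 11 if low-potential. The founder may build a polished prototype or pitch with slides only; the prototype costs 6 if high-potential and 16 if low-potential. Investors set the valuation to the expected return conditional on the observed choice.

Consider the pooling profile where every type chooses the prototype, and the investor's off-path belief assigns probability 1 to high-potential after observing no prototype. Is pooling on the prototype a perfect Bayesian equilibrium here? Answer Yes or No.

On path, the investor holds the prior and pays 5/12·23 + 7/12·11 = 16. Off path (no prototype), believing high-potential, it pays 23.
high-potential: the prototype nets 16 − 6 = 10; no prototype nets 23. high-potential would deviate.
low-potential: the prototype nets 16 − 16 = 0; no prototype nets 23. low-potential would deviate.
A type deviates, so pooling fails.

No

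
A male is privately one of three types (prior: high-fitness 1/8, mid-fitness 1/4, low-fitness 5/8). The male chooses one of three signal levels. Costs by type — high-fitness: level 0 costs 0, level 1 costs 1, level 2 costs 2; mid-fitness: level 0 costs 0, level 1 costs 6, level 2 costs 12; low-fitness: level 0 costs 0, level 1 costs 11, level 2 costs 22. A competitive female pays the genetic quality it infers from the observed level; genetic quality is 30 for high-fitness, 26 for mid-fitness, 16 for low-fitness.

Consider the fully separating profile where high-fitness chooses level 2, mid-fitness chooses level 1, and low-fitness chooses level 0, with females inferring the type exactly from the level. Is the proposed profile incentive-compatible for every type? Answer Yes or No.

Separating mating payoffs: level 2 → 30, level 1 → 26, level 0 → 16.
high-fitness (assigned level 2): level 0: 16 − 0 = 16; level 1: 26 − 1 = 25; level 2: 30 − 2 = 28. high-fitness stays.
mid-fitness (assigned level 1): level 0: 16 − 0 = 16; level 1: 26 − 6 = 20; level 2: 30 − 12 = 18. mid-fitness stays.
low-fitness (assigned level 0): level 0: 16 − 0 = 16; level 1: 26 − 11 = 15; level 2: 30 − 22 = 8. low-fitness stays.
Every type prefers its assigned level; separation holds.

Yes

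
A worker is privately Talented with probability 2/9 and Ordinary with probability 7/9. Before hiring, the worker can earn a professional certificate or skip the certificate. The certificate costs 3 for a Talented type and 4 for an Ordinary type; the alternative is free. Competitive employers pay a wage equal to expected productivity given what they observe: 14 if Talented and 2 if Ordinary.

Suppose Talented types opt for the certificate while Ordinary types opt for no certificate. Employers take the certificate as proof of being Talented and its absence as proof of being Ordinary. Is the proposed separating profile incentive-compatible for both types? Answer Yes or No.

Under these beliefs, the certificate earns wage 14 and no certificate earns wage 2.
Talented: the certificate nets 14 − 3 = 11; no certificate nets 2. Talented prefers the certificate.
Ordinary: the certificate nets 14 − 4 = 10; no certificate nets 2. Ordinary would deviate to the certificate.
Ordinary has a profitable deviation, so the profile is not an equilibrium.

No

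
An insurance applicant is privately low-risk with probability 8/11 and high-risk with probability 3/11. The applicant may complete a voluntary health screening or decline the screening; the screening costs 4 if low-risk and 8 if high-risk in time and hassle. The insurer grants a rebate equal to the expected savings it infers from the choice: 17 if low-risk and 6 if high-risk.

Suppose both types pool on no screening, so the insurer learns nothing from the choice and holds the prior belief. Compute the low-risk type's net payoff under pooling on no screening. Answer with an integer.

Pooled rebate = 8/11·17 + 3/11·6 = 14.
low-risk pays no cost for no screening, so net payoff = 14.

14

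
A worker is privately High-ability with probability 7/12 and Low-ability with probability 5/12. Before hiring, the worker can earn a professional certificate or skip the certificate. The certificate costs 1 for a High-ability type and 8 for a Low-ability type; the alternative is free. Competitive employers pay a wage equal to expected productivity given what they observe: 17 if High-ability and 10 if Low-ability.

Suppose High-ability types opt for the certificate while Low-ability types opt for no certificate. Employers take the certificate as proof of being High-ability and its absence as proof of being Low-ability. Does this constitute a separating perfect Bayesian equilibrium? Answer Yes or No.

Yes

Under these beliefs, the certificate earns wage 17 and no certificate earns wage 10.
High-ability: the certificate nets 17 − 1 = 16; no certificate nets 10. High-ability prefers the certificate.
Low-ability: the certificate nets 17 − 8 = 9; no certificate nets 10. Low-ability prefers no certificate.
Neither type deviates, so the separating profile is an equilibrium.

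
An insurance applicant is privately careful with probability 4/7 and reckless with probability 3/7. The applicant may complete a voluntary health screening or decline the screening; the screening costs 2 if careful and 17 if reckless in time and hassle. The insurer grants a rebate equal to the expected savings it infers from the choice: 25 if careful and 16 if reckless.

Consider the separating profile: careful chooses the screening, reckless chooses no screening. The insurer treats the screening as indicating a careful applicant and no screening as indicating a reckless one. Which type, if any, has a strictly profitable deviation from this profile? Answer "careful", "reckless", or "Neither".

Neither

The screening pays 25; no screening pays 16.
careful: assigned the screening, nets 25 − 2 = 23; deviating to no screening nets 16.
reckless: assigned no screening, nets 16; deviating to the screening nets 25 − 17 = 8.
Both types strictly prefer their assigned action; no profitable deviation.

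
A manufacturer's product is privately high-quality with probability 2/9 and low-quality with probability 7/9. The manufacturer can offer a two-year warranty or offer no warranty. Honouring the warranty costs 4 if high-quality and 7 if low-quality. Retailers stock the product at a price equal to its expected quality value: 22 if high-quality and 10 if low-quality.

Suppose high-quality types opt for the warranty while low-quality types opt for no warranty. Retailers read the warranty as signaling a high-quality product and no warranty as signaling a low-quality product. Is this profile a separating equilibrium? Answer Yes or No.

No

Under these beliefs, the warranty earns price 22 and no warranty earns price 10.
high-quality: the warranty nets 22 − 4 = 18; no warranty nets 10. high-quality prefers the warranty.
low-quality: the warranty nets 22 − 7 = 15; no warranty nets 10. low-quality would deviate to the warranty.
low-quality has a profitable deviation, so the profile is not an equilibrium.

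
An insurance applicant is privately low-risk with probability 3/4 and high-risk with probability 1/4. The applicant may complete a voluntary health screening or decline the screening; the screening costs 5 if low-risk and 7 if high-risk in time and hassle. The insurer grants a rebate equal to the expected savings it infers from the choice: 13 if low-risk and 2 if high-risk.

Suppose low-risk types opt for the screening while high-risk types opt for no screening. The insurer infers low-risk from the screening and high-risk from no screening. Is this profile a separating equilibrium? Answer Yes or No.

Under these beliefs, the screening earns rebate 13 and no screening earns rebate 2.
low-risk: the screening nets 13 − 5 = 8; no screening nets 2. low-risk prefers the screening.
high-risk: the screening nets 13 − 7 = 6; no screening nets 2. high-risk would deviate to the screening.
high-risk has a profitable deviation, so the profile is not an equilibrium.

No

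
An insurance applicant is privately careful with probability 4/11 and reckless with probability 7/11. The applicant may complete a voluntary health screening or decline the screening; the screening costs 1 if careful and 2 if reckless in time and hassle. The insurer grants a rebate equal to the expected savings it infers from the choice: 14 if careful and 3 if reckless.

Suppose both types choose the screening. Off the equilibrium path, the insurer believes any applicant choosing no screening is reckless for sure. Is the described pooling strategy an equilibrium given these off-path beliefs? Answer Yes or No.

Yes

On path, the insurer holds the prior and pays 4/11·14 + 7/11·3 = 7. Off path (no screening), believing reckless, it pays 3.
careful: the screening nets 7 − 1 = 6; no screening nets 3. careful stays.
reckless: the screening nets 7 − 2 = 5; no screening nets 3. reckless stays.
No type deviates, so pooling is sustained.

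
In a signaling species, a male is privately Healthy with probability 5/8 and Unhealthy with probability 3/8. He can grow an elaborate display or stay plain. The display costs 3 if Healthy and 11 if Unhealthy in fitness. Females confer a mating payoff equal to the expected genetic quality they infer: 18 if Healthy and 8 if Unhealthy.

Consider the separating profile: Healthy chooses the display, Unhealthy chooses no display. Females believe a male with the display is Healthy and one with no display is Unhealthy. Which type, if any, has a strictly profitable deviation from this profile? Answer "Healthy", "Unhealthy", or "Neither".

The display pays 18; no display pays 8.
Healthy: assigned the display, nets 18 − 3 = 15; deviating to no display nets 8.
Unhealthy: assigned no display, nets 8; deviating to the display nets 18 − 11 = 7.
Both types strictly prefer their assigned action; no profitable deviation.

Neither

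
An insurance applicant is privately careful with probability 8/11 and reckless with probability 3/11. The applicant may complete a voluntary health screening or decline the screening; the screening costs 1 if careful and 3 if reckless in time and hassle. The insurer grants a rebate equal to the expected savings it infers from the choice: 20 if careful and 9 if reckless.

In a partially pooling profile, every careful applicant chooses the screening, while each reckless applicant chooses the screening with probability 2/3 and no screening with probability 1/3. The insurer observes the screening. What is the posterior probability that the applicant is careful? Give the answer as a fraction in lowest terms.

P(the screening) = (8/11)·1 + (3/11)·(2/3) = 10/11.
By Bayes' rule, P(careful | the screening) = (8/11) / (10/11) = 4/5.

4/5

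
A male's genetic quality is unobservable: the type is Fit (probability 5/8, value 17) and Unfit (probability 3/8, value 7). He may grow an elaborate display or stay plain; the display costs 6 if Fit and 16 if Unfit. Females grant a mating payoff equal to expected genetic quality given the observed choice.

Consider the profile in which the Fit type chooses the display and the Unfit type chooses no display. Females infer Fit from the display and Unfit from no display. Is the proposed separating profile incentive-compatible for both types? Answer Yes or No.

Yes

Under these beliefs, the display earns mating payoff 17 and no display earns mating payoff 7.
Fit: the display nets 17 − 6 = 11; no display nets 7. Fit prefers the display.
Unfit: the display nets 17 − 16 = 1; no display nets 7. Unfit prefers no display.
Neither type deviates, so the separating profile is an equilibrium.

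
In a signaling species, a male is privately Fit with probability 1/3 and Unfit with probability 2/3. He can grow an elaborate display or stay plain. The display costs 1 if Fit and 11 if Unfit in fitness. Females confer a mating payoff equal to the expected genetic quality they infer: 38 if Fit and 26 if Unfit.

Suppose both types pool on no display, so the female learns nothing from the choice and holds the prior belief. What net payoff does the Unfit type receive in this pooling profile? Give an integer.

30

Pooled mating payoff = 1/3·38 + 2/3·26 = 30.
Unfit pays no cost for no display, so net payoff = 30.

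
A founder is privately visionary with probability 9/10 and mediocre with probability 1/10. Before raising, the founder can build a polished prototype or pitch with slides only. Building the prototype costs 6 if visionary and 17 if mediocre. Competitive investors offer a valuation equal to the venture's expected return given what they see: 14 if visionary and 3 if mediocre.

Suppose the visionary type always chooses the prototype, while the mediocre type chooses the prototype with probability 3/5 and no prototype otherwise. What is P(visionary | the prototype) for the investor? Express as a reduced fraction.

15/16

P(the prototype) = (9/10)·1 + (1/10)·(3/5) = 24/25.
By Bayes' rule, P(visionary | the prototype) = (9/10) / (24/25) = 15/16.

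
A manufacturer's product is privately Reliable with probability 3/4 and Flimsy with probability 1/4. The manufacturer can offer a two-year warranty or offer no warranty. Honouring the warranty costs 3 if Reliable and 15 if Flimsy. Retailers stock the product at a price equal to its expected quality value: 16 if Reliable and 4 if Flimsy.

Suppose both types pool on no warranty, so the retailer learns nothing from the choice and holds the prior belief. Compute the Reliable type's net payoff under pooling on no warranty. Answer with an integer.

13

Pooled price = 3/4·16 + 1/4·4 = 13.
Reliable pays no cost for no warranty, so net payoff = 13.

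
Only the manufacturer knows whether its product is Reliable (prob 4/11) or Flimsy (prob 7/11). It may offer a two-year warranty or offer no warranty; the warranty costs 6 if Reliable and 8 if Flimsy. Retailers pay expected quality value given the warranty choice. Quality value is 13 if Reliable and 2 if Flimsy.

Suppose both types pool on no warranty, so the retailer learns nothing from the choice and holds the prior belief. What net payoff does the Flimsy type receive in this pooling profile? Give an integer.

6

Pooled price = 4/11·13 + 7/11·2 = 6.
Flimsy pays no cost for no warranty, so net payoff = 6.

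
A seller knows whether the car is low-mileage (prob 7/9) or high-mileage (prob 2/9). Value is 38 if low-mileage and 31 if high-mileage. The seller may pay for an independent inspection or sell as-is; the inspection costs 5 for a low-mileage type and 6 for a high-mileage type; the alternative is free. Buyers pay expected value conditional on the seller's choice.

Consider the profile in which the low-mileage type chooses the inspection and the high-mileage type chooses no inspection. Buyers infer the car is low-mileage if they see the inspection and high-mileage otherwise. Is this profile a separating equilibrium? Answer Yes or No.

No

Under these beliefs, the inspection earns price 38 and no inspection earns price 31.
low-mileage: the inspection nets 38 − 5 = 33; no inspection nets 31. low-mileage prefers the inspection.
high-mileage: the inspection nets 38 − 6 = 32; no inspection nets 31. high-mileage would deviate to the inspection.
high-mileage has a profitable deviation, so the profile is not an equilibrium.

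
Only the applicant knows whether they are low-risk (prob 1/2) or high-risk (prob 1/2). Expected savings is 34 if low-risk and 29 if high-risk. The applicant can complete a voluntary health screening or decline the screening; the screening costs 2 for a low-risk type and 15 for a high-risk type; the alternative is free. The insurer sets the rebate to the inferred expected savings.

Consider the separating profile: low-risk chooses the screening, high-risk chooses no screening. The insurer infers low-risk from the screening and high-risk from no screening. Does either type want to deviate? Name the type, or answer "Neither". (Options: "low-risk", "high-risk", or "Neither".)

The screening pays 34; no screening pays 29.
low-risk: assigned the screening, nets 34 − 2 = 32; deviating to no screening nets 29.
high-risk: assigned no screening, nets 29; deviating to the screening nets 34 − 15 = 19.
Both types strictly prefer their assigned action; no profitable deviation.

Neither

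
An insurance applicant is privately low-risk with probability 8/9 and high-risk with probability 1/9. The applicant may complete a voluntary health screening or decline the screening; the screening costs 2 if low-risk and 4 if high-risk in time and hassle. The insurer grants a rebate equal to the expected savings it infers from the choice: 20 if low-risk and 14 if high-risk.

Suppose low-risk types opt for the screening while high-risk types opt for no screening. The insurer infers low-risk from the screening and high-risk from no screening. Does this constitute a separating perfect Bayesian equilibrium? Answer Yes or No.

Under these beliefs, the screening earns rebate 20 and no screening earns rebate 14.
low-risk: the screening nets 20 − 2 = 18; no screening nets 14. low-risk prefers the screening.
high-risk: the screening nets 20 − 4 = 16; no screening nets 14. high-risk would deviate to the screening.
high-risk has a profitable deviation, so the profile is not an equilibrium.

No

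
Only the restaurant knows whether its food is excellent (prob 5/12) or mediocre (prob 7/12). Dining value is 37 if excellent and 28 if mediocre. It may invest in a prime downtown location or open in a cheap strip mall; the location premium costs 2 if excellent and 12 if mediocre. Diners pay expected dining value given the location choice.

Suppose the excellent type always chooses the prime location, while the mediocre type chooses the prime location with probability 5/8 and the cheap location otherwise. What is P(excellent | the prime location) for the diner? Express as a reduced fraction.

P(the prime location) = (5/12)·1 + (7/12)·(5/8) = 25/32.
By Bayes' rule, P(excellent | the prime location) = (5/12) / (25/32) = 8/15.

8/15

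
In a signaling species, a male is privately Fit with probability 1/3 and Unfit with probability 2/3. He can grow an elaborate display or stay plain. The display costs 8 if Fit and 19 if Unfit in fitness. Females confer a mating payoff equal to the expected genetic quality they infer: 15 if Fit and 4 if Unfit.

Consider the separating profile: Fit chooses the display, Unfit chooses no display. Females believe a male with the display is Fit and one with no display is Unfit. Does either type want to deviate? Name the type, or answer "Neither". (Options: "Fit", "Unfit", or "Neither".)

The display pays 15; no display pays 4.
Fit: assigned the display, nets 15 − 8 = 7; deviating to no display nets 4.
Unfit: assigned no display, nets 4; deviating to the display nets 15 − 19 = -4.
Both types strictly prefer their assigned action; no profitable deviation.

Neither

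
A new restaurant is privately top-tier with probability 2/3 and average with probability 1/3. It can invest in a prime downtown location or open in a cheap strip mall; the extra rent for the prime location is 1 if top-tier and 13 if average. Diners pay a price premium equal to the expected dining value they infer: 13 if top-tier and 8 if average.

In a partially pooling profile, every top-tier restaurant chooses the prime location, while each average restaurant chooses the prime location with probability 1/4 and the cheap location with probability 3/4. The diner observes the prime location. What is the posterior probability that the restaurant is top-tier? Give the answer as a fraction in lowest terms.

P(the prime location) = (2/3)·1 + (1/3)·(1/4) = 3/4.
By Bayes' rule, P(top-tier | the prime location) = (2/3) / (3/4) = 8/9.

8/9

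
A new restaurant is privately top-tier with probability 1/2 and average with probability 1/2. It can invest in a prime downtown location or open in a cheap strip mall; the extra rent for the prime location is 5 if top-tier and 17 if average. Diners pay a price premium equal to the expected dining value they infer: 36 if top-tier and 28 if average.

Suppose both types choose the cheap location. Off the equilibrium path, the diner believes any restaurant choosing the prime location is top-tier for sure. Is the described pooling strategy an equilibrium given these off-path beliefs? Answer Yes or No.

Yes

On path, the diner holds the prior and pays 1/2·36 + 1/2·28 = 32. Off path (the prime location), believing top-tier, it pays 36.
top-tier: the cheap location nets 32; the prime location nets 36 − 5 = 31. top-tier stays.
average: the cheap location nets 32; the prime location nets 36 − 17 = 19. average stays.
No type deviates, so pooling is sustained.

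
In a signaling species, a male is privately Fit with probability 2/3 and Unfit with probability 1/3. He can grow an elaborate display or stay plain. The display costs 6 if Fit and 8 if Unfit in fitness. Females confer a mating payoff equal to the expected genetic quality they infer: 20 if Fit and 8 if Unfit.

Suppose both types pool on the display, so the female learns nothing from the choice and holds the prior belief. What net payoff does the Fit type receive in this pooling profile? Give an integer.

10

Pooled mating payoff = 2/3·20 + 1/3·8 = 16.
Fit pays cost 6 for the display, so net payoff = 16 − 6 = 10.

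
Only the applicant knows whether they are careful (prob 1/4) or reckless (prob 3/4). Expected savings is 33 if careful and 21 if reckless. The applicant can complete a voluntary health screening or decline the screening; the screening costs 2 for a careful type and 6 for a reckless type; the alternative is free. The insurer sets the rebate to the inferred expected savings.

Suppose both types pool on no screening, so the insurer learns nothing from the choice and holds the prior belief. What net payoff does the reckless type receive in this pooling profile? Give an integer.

24

Pooled rebate = 1/4·33 + 3/4·21 = 24.
reckless pays no cost for no screening, so net payoff = 24.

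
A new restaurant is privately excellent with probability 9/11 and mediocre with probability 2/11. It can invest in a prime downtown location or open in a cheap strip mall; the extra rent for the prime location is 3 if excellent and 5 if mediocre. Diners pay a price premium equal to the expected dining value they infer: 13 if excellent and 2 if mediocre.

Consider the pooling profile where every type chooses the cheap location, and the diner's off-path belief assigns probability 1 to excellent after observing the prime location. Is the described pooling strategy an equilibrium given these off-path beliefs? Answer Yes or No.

On path, the diner holds the prior and pays 9/11·13 + 2/11·2 = 11. Off path (the prime location), believing excellent, it pays 13.
excellent: the cheap location nets 11; the prime location nets 13 − 3 = 10. excellent stays.
mediocre: the cheap location nets 11; the prime location nets 13 − 5 = 8. mediocre stays.
No type deviates, so pooling is sustained.

Yes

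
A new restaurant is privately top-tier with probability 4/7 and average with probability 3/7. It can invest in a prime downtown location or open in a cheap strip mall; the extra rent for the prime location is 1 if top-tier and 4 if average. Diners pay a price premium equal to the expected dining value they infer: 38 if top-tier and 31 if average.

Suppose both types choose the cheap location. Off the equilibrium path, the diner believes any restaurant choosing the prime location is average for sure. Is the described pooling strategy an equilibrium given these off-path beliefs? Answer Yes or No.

Yes

On path, the diner holds the prior and pays 4/7·38 + 3/7·31 = 35. Off path (the prime location), believing average, it pays 31.
top-tier: the cheap location nets 35; the prime location nets 31 − 1 = 30. top-tier stays.
average: the cheap location nets 35; the prime location nets 31 − 4 = 27. average stays.
No type deviates, so pooling is sustained.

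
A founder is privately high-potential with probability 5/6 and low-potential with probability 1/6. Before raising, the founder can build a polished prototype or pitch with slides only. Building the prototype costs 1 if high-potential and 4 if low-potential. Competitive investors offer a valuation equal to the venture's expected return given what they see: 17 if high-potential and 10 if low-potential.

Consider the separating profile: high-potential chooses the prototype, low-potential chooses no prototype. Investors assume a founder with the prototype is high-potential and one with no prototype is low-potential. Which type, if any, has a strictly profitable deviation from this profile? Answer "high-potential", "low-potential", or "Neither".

The prototype pays 17; no prototype pays 10.
high-potential: assigned the prototype, nets 17 − 1 = 16; deviating to no prototype nets 10.
low-potential: assigned no prototype, nets 10; deviating to the prototype nets 17 − 4 = 13.
The low-potential type gains 3 by deviating.

low-potential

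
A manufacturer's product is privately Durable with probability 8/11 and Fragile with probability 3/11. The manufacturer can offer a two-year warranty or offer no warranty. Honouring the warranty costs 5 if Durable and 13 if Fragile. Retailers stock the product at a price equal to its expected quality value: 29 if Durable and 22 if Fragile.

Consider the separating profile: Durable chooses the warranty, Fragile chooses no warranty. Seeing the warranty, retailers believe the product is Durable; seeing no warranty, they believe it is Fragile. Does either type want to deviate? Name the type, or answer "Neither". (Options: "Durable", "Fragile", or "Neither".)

Neither

The warranty pays 29; no warranty pays 22.
Durable: assigned the warranty, nets 29 − 5 = 24; deviating to no warranty nets 22.
Fragile: assigned no warranty, nets 22; deviating to the warranty nets 29 − 13 = 16.
Both types strictly prefer their assigned action; no profitable deviation.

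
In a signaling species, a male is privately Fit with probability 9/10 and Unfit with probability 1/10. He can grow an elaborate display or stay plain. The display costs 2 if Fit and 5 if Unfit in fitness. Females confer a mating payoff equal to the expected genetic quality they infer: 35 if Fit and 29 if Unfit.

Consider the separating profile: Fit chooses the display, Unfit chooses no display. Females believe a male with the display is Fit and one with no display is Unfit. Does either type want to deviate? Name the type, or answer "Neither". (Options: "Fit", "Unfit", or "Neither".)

Unfit

The display pays 35; no display pays 29.
Fit: assigned the display, nets 35 − 2 = 33; deviating to no display nets 29.
Unfit: assigned no display, nets 29; deviating to the display nets 35 − 5 = 30.
The Unfit type gains 1 by deviating.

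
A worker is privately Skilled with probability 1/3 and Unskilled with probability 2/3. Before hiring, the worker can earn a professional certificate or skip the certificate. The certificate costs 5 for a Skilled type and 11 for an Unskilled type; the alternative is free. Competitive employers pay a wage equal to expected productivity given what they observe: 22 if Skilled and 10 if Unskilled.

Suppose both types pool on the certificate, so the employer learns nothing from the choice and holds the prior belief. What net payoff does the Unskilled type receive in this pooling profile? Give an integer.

Pooled wage = 1/3·22 + 2/3·10 = 14.
Unskilled pays cost 11 for the certificate, so net payoff = 14 − 11 = 3.

3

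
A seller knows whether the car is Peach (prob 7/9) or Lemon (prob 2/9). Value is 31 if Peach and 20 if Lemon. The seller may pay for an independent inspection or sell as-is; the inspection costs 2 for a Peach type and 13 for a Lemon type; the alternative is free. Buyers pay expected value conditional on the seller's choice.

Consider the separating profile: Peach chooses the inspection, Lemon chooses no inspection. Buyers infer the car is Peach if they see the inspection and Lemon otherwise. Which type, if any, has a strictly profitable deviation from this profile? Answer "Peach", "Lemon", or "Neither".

Neither

The inspection pays 31; no inspection pays 20.
Peach: assigned the inspection, nets 31 − 2 = 29; deviating to no inspection nets 20.
Lemon: assigned no inspection, nets 20; deviating to the inspection nets 31 − 13 = 18.
Both types strictly prefer their assigned action; no profitable deviation.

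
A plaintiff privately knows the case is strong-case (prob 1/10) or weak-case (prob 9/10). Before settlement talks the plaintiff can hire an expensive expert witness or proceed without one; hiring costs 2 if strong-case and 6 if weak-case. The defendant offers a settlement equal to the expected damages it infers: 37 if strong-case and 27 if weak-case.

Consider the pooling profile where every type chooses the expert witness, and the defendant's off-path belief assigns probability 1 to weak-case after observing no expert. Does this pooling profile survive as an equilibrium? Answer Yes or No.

No

On path, the defendant holds the prior and pays 1/10·37 + 9/10·27 = 28. Off path (no expert), believing weak-case, it pays 27.
strong-case: the expert witness nets 28 − 2 = 26; no expert nets 27. strong-case would deviate.
weak-case: the expert witness nets 28 − 6 = 22; no expert nets 27. weak-case would deviate.
A type deviates, so pooling fails.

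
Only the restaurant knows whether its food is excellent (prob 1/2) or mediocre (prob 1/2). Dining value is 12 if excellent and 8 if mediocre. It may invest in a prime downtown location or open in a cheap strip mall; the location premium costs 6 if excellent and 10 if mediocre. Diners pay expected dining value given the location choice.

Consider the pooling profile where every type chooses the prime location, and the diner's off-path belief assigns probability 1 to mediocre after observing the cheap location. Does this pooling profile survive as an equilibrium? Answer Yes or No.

No

On path, the diner holds the prior and pays 1/2·12 + 1/2·8 = 10. Off path (the cheap location), believing mediocre, it pays 8.
excellent: the prime location nets 10 − 6 = 4; the cheap location nets 8. excellent would deviate.
mediocre: the prime location nets 10 − 10 = 0; the cheap location nets 8. mediocre would deviate.
A type deviates, so pooling fails.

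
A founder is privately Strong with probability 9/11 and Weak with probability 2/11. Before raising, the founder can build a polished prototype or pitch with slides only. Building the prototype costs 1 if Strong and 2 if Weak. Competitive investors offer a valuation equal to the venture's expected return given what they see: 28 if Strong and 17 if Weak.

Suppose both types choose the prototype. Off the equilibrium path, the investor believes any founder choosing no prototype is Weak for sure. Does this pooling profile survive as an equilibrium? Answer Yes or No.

Yes

On path, the investor holds the prior and pays 9/11·28 + 2/11·17 = 26. Off path (no prototype), believing Weak, it pays 17.
Strong: the prototype nets 26 − 1 = 25; no prototype nets 17. Strong stays.
Weak: the prototype nets 26 − 2 = 24; no prototype nets 17. Weak stays.
No type deviates, so pooling is sustained.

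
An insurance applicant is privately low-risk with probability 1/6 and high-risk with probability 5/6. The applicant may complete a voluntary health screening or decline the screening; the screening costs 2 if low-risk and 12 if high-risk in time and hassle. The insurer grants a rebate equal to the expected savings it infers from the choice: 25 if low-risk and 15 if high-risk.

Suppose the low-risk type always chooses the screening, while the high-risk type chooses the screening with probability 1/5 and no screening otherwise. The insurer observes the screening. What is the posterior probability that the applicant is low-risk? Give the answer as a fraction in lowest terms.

P(the screening) = (1/6)·1 + (5/6)·(1/5) = 1/3.
By Bayes' rule, P(low-risk | the screening) = (1/6) / (1/3) = 1/2.

1/2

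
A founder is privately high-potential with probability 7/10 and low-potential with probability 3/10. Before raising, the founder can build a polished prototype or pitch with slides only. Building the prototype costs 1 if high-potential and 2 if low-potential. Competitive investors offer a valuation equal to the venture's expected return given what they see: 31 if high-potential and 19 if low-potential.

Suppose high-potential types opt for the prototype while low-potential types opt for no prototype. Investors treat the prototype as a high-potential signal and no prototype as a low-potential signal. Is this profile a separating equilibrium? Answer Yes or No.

No

Under these beliefs, the prototype earns valuation 31 and no prototype earns valuation 19.
high-potential: the prototype nets 31 − 1 = 30; no prototype nets 19. high-potential prefers the prototype.
low-potential: the prototype nets 31 − 2 = 29; no prototype nets 19. low-potential would deviate to the prototype.
low-potential has a profitable deviation, so the profile is not an equilibrium.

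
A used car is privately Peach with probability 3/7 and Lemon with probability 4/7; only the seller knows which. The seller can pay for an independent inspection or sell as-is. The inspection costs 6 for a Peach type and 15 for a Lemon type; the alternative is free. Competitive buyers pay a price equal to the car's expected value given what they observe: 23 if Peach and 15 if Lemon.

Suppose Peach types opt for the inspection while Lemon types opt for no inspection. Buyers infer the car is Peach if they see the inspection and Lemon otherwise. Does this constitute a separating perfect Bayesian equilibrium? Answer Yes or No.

Yes

Under these beliefs, the inspection earns price 23 and no inspection earns price 15.
Peach: the inspection nets 23 − 6 = 17; no inspection nets 15. Peach prefers the inspection.
Lemon: the inspection nets 23 − 15 = 8; no inspection nets 15. Lemon prefers no inspection.
Neither type deviates, so the separating profile is an equilibrium.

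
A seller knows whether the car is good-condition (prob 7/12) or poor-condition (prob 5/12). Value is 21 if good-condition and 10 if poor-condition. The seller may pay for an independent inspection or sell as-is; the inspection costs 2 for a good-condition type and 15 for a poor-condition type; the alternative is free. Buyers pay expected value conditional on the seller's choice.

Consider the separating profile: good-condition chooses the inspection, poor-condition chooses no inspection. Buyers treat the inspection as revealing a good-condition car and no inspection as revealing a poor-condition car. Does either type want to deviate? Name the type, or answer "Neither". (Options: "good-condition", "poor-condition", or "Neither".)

The inspection pays 21; no inspection pays 10.
good-condition: assigned the inspection, nets 21 − 2 = 19; deviating to no inspection nets 10.
poor-condition: assigned no inspection, nets 10; deviating to the inspection nets 21 − 15 = 6.
Both types strictly prefer their assigned action; no profitable deviation.

Neither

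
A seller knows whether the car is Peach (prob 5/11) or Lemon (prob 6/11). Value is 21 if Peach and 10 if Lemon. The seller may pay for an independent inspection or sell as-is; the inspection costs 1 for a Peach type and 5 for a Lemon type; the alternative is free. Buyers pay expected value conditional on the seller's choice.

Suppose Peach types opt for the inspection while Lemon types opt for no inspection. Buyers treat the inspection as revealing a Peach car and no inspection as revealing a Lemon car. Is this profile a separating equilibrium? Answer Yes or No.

Under these beliefs, the inspection earns price 21 and no inspection earns price 10.
Peach: the inspection nets 21 − 1 = 20; no inspection nets 10. Peach prefers the inspection.
Lemon: the inspection nets 21 − 5 = 16; no inspection nets 10. Lemon would deviate to the inspection.
Lemon has a profitable deviation, so the profile is not an equilibrium.

No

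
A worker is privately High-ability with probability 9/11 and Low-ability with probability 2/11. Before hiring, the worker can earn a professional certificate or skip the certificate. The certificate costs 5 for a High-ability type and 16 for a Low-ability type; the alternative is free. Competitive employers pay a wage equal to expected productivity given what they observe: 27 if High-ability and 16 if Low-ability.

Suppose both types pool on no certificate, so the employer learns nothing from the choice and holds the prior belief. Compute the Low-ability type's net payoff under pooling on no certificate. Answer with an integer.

Pooled wage = 9/11·27 + 2/11·16 = 25.
Low-ability pays no cost for no certificate, so net payoff = 25.

25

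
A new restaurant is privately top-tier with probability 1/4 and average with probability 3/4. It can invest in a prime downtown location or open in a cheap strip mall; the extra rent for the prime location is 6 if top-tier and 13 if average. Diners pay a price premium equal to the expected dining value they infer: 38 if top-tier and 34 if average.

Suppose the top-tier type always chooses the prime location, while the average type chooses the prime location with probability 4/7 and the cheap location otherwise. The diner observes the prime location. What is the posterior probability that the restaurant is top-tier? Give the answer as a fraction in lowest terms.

7/19

P(the prime location) = (1/4)·1 + (3/4)·(4/7) = 19/28.
By Bayes' rule, P(top-tier | the prime location) = (1/4) / (19/28) = 7/19.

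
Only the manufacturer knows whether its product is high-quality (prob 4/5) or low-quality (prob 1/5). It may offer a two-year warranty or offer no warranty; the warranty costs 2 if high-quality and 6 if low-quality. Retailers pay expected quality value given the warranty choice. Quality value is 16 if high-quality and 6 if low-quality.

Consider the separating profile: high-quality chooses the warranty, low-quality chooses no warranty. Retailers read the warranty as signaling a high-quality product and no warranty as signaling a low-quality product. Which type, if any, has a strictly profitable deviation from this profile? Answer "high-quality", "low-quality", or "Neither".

low-quality

The warranty pays 16; no warranty pays 6.
high-quality: assigned the warranty, nets 16 − 2 = 14; deviating to no warranty nets 6.
low-quality: assigned no warranty, nets 6; deviating to the warranty nets 16 − 6 = 10.
The low-quality type gains 4 by deviating.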